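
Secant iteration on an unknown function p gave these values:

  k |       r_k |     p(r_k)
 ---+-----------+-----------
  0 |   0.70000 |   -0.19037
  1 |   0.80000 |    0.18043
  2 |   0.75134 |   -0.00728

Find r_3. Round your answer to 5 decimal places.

r_3 = 0.75134 − (-0.00728)·(0.75134 − 0.80000) / (-0.00728 − 0.18043)
   = 0.75134 − (0.0003542)/(-0.1877100) = 0.7532272

0.75323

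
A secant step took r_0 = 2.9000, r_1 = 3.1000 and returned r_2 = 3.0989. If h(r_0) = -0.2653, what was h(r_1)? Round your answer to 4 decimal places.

0.0015

The secant line through (2.9000, -0.2653) and (3.1000, h(r_1)) crosses zero at r_2 = 3.0989.
So (2.9000, -0.2653), (3.1000, h(r_1)), (3.0989, 0) are collinear:
h(r_1) = -0.2653 · (3.1000 − 3.0989) / (2.9000 − 3.0989) = -0.2653 · (0.001100)/(-0.198900) = 0.001467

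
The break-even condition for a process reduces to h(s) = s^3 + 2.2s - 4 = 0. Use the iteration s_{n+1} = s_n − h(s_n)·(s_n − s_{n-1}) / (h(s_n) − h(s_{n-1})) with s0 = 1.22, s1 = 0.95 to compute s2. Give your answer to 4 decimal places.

h(1.22) = 0.499848, h(0.95) = -1.052625
s2 = 0.950000 − (-1.052625)·(0.950000 − 1.220000) / (-1.052625 − 0.499848) = 0.950000 − (0.284209)/(-1.552473) = 1.133068

1.1331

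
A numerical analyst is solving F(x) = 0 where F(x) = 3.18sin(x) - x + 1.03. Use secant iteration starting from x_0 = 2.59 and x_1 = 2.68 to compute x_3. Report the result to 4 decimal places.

F(2.59) = 0.106461, F(2.68) = -0.233709
x_2 = 2.680000 − (-0.233709)·(2.680000 − 2.590000) / (-0.233709 − 0.106461) = 2.680000 − (-0.021034)/(-0.340170) = 2.618167
F(2.618167) = 0.001357
x_3 = 2.618167 − 0.001357·(2.618167 − 2.680000) / (0.001357 − (-0.233709)) = 2.618167 − (-0.000084)/(0.235066) = 2.618524

2.6185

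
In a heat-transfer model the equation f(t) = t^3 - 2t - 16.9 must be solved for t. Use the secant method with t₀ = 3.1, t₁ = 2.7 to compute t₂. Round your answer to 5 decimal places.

2.81246

f(3.1) = 6.6910000, f(2.7) = -2.6170000
t₂ = 2.7000000 − (-2.6170000)·(2.7000000 − 3.1000000) / (-2.6170000 − 6.6910000) = 2.7000000 − (1.0468000)/(-9.3080000) = 2.8124624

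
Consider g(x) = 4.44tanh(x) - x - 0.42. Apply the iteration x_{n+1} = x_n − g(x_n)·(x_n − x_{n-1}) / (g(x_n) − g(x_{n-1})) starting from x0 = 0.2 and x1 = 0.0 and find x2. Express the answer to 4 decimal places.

0.1242

g(0.2) = 0.256346, g(0.0) = -0.420000
x2 = 0.000000 − (-0.420000)·(0.000000 − 0.200000) / (-0.420000 − 0.256346) = 0.000000 − (0.084000)/(-0.676346) = 0.124197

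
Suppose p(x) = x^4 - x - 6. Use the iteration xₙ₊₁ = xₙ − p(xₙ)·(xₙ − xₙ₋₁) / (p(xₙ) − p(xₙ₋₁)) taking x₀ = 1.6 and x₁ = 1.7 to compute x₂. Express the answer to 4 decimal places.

1.6616

p(1.6) = -1.046400, p(1.7) = 0.652100
x₂ = 1.700000 − 0.652100·(1.700000 − 1.600000) / (0.652100 − (-1.046400)) = 1.700000 − (0.065210)/(1.698500) = 1.661607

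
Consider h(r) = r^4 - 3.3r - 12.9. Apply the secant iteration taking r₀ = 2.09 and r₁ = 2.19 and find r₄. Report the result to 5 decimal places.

h(2.09) = -0.7167024, h(2.19) = 2.8755752
r₂ = 2.1900000 − 2.8755752·(2.1900000 − 2.0900000) / (2.8755752 − (-0.7167024)) = 2.1900000 − (0.2875575)/(3.5922776) = 2.1099512
h(2.1099512) = -0.0434783
r₃ = 2.1099512 − (-0.0434783)·(2.1099512 − 2.1900000) / (-0.0434783 − 2.8755752) = 2.1099512 − (0.0034804)/(-2.9190535) = 2.1111435
h(2.1111435) = -0.0025765
r₄ = 2.1111435 − (-0.0025765)·(2.1111435 − 2.1099512) / (-0.0025765 − (-0.0434783)) = 2.1111435 − (-0.0000031)/(0.0409018) = 2.1112186

2.11122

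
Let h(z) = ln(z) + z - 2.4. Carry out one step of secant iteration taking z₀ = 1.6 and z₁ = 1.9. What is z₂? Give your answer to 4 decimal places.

1.8098

h(1.6) = -0.329996, h(1.9) = 0.141854
z₂ = 1.900000 − 0.141854·(1.900000 − 1.600000) / (0.141854 − (-0.329996)) = 1.900000 − (0.042556)/(0.471850) = 1.809810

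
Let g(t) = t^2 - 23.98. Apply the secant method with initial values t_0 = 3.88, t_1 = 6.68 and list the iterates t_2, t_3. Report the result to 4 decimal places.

4.7252, 4.8701

g(3.88) = -8.925600, g(6.68) = 20.642400
t_2 = 6.680000 − 20.642400·(6.680000 − 3.880000) / (20.642400 − (-8.925600)) = 6.680000 − (57.798720)/(29.568000) = 4.725227
g(4.725227) = -1.652227
t_3 = 4.725227 − (-1.652227)·(4.725227 − 6.680000) / (-1.652227 − 20.642400) = 4.725227 − (3.229729)/(-22.294627) = 4.870093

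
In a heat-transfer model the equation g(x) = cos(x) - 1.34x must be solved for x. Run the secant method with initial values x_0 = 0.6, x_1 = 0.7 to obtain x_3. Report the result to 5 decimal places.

0.61117

g(0.6) = 0.0213356, g(0.7) = -0.1731578
x_2 = 0.7000000 − (-0.1731578)·(0.7000000 − 0.6000000) / (-0.1731578 − 0.0213356) = 0.7000000 − (-0.0173158)/(-0.1944934) = 0.6109698
g(0.6109698) = 0.0003925
x_3 = 0.6109698 − 0.0003925·(0.6109698 − 0.7000000) / (0.0003925 − (-0.1731578)) = 0.6109698 − (-0.0000349)/(0.1735503) = 0.6111712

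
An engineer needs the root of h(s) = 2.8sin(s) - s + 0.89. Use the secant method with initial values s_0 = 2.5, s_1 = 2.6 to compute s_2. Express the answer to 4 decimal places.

h(2.5) = 0.065722, h(2.6) = -0.266596
s_2 = 2.600000 − (-0.266596)·(2.600000 − 2.500000) / (-0.266596 − 0.065722) = 2.600000 − (-0.026660)/(-0.332318) = 2.519777

2.5198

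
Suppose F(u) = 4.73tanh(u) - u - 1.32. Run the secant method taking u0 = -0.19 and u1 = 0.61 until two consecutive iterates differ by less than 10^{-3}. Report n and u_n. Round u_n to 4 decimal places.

F(-0.19) = -2.018040, F(0.61) = 0.643721
u2 = 0.610000 − 0.643721·(0.800000)/(2.661761) = 0.416528;  |Δ| = 0.193472
F(0.416528) = 0.127098
u3 = 0.416528 − 0.127098·(-0.193472)/(-0.516623) = 0.368930;  |Δ| = 0.047597
F(0.368930) = -0.018977
u4 = 0.368930 − (-0.018977)·(-0.047597)/(-0.146075) = 0.375114;  |Δ| = 0.006183
F(0.375114) = 0.000386
u5 = 0.375114 − 0.000386·(0.006183)/(0.019363) = 0.374991;  |Δ| = 0.000123
|u5 − u4| = 0.000123 < 10^{-3}

n = 5, u_n = 0.3750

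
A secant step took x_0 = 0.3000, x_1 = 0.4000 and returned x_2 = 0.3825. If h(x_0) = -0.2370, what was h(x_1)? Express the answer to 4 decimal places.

0.0503

The secant line through (0.3000, -0.2370) and (0.4000, h(x_1)) crosses zero at x_2 = 0.3825.
So (0.3000, -0.2370), (0.4000, h(x_1)), (0.3825, 0) are collinear:
h(x_1) = -0.2370 · (0.4000 − 0.3825) / (0.3000 − 0.3825) = -0.2370 · (0.017500)/(-0.082500) = 0.050273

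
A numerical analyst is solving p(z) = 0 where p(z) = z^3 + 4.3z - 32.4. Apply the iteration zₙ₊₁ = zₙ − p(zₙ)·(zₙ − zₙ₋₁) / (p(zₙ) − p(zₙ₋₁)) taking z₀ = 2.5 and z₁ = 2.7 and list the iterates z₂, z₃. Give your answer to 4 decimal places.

2.7450, 2.7417

p(2.5) = -6.025000, p(2.7) = -1.107000
z₂ = 2.700000 − (-1.107000)·(2.700000 − 2.500000) / (-1.107000 − (-6.025000)) = 2.700000 − (-0.221400)/(4.918000) = 2.745018
p(2.745018) = 0.087636
z₃ = 2.745018 − 0.087636·(2.745018 − 2.700000) / (0.087636 − (-1.107000)) = 2.745018 − (0.003945)/(1.194636) = 2.741716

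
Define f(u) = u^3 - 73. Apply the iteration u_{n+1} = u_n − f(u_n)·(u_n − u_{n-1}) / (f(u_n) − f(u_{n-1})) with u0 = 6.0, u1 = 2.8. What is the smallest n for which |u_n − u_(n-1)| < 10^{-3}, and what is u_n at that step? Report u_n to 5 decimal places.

f(6.0) = 143.0000000, f(2.8) = -51.0480000
u2 = 2.8000000 − (-51.0480000)·(-3.2000000)/(-194.0480000) = 3.6418206;  |Δ| = 0.8418206
f(3.6418206) = -24.6990539
u3 = 3.6418206 − (-24.6990539)·(0.8418206)/(26.3489461) = 4.4309289;  |Δ| = 0.7891083
f(4.4309289) = 13.9930057
u4 = 4.4309289 − 13.9930057·(0.7891083)/(38.6920596) = 4.1455474;  |Δ| = 0.2853815
f(4.1455474) = -1.7564327
u5 = 4.1455474 − (-1.7564327)·(-0.2853815)/(-15.7494384) = 4.1773741;  |Δ| = 0.0318267
f(4.1773741) = -0.1029213
u6 = 4.1773741 − (-0.1029213)·(0.0318267)/(1.6535114) = 4.1793552;  |Δ| = 0.0019810
f(4.1793552) = 0.0008373
u7 = 4.1793552 − 0.0008373·(0.0019810)/(0.1037586) = 4.1793392;  |Δ| = 0.0000160
|u7 − u6| = 0.0000160 < 10^{-3}

n = 7, u_n = 4.17934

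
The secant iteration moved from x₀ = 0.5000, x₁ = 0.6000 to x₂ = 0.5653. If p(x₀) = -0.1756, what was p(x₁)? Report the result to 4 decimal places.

The secant line through (0.5000, -0.1756) and (0.6000, p(x₁)) crosses zero at x₂ = 0.5653.
So (0.5000, -0.1756), (0.6000, p(x₁)), (0.5653, 0) are collinear:
p(x₁) = -0.1756 · (0.6000 − 0.5653) / (0.5000 − 0.5653) = -0.1756 · (0.034700)/(-0.065300) = 0.093313

0.0933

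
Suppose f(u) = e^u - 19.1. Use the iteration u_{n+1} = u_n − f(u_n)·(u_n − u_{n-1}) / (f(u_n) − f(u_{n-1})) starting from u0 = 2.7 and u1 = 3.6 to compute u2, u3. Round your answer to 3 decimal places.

2.875, 2.928

f(2.7) = -4.22027, f(3.6) = 17.49823
u2 = 3.60000 − 17.49823·(3.60000 − 2.70000) / (17.49823 − (-4.22027)) = 3.60000 − (15.74841)/(21.71850) = 2.87489
f(2.87489) = -1.37661
u3 = 2.87489 − (-1.37661)·(2.87489 − 3.60000) / (-1.37661 − 17.49823) = 2.87489 − (0.99820)/(-18.87485) = 2.92777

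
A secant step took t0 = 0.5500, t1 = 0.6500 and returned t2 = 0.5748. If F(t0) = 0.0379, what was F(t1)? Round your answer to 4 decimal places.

The secant line through (0.5500, 0.0379) and (0.6500, F(t1)) crosses zero at t2 = 0.5748.
So (0.5500, 0.0379), (0.6500, F(t1)), (0.5748, 0) are collinear:
F(t1) = 0.0379 · (0.6500 − 0.5748) / (0.5500 − 0.5748) = 0.0379 · (0.075200)/(-0.024800) = -0.114923

-0.1149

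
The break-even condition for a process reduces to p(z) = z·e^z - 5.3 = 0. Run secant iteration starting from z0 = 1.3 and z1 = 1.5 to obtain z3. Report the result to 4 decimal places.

p(1.3) = -0.529914, p(1.5) = 1.422534
z2 = 1.500000 − 1.422534·(1.500000 − 1.300000) / (1.422534 − (-0.529914)) = 1.500000 − (0.284507)/(1.952448) = 1.354282
p(1.354282) = -0.053540
z3 = 1.354282 − (-0.053540)·(1.354282 − 1.500000) / (-0.053540 − 1.422534) = 1.354282 − (0.007802)/(-1.476074) = 1.359568

1.3596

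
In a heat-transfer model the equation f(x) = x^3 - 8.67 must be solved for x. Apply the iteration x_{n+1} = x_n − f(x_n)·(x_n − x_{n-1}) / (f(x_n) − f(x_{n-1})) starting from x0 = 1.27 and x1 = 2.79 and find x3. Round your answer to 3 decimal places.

f(1.27) = -6.62162, f(2.79) = 13.04764
x2 = 2.79000 − 13.04764·(2.79000 − 1.27000) / (13.04764 − (-6.62162)) = 2.79000 − (19.83241)/(19.66926) = 1.78171
f(1.78171) = -3.01403
x3 = 1.78171 − (-3.01403)·(1.78171 − 2.79000) / (-3.01403 − 13.04764) = 1.78171 − (3.03903)/(-16.06166) = 1.97092

1.971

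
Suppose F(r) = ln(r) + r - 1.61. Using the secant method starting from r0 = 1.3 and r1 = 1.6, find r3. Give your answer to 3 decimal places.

1.327

F(1.3) = -0.04764, F(1.6) = 0.46000
r2 = 1.60000 − 0.46000·(1.60000 − 1.30000) / (0.46000 − (-0.04764)) = 1.60000 − (0.13800)/(0.50764) = 1.32815
F(1.32815) = 0.00194
r3 = 1.32815 − 0.00194·(1.32815 − 1.60000) / (0.00194 − 0.46000) = 1.32815 − (-0.00053)/(-0.45806) = 1.32700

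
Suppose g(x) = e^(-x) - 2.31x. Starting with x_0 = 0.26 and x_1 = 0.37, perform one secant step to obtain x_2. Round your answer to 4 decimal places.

g(0.26) = 0.170452, g(0.37) = -0.163966
x_2 = 0.370000 − (-0.163966)·(0.370000 − 0.260000) / (-0.163966 − 0.170452) = 0.370000 − (-0.018036)/(-0.334417) = 0.316067

0.3161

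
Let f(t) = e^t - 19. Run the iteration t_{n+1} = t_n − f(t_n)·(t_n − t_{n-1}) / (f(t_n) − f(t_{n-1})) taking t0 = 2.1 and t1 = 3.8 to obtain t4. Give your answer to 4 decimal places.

f(2.1) = -10.833830, f(3.8) = 25.701184
t2 = 3.800000 − 25.701184·(3.800000 − 2.100000) / (25.701184 − (-10.833830)) = 3.800000 − (43.692014)/(36.535015) = 2.604106
f(2.604106) = -5.480870
t3 = 2.604106 − (-5.480870)·(2.604106 − 3.800000) / (-5.480870 − 25.701184) = 2.604106 − (6.554540)/(-31.182054) = 2.814308
f(2.814308) = -2.318371
t4 = 2.814308 − (-2.318371)·(2.814308 − 2.604106) / (-2.318371 − (-5.480870)) = 2.814308 − (-0.487327)/(3.162499) = 2.968404

2.9684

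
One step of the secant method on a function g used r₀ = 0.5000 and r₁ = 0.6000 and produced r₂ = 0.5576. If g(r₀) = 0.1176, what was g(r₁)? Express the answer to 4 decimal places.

The secant line through (0.5000, 0.1176) and (0.6000, g(r₁)) crosses zero at r₂ = 0.5576.
So (0.5000, 0.1176), (0.6000, g(r₁)), (0.5576, 0) are collinear:
g(r₁) = 0.1176 · (0.6000 − 0.5576) / (0.5000 − 0.5576) = 0.1176 · (0.042400)/(-0.057600) = -0.086567

-0.0866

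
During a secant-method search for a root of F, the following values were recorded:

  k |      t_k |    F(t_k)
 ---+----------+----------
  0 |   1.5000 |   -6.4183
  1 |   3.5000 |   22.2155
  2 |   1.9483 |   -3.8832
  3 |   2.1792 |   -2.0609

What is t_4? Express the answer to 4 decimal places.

t_4 = 2.1792 − (-2.0609)·(2.1792 − 1.9483) / (-2.0609 − (-3.8832))
   = 2.1792 − (-0.475862)/(1.822300) = 2.440333

2.4403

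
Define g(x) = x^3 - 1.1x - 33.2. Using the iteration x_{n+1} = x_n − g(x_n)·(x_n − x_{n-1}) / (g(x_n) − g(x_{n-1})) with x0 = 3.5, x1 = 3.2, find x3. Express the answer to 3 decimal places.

g(3.5) = 5.82500, g(3.2) = -3.95200
x2 = 3.20000 − (-3.95200)·(3.20000 − 3.50000) / (-3.95200 − 5.82500) = 3.20000 − (1.18560)/(-9.77700) = 3.32126
g(3.32126) = -0.21720
x3 = 3.32126 − (-0.21720)·(3.32126 − 3.20000) / (-0.21720 − (-3.95200)) = 3.32126 − (-0.02634)/(3.73480) = 3.32832

3.328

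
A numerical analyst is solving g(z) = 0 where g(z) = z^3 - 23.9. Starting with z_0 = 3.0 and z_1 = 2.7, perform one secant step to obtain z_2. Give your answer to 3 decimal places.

2.873

g(3.0) = 3.10000, g(2.7) = -4.21700
z_2 = 2.70000 − (-4.21700)·(2.70000 − 3.00000) / (-4.21700 − 3.10000) = 2.70000 − (1.26510)/(-7.31700) = 2.87290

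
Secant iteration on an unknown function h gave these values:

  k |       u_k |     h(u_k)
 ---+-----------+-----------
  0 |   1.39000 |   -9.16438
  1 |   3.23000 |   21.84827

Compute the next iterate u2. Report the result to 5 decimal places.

u2 = 3.23000 − 21.84827·(3.23000 − 1.39000) / (21.84827 − (-9.16438))
   = 3.23000 − (40.2008168)/(31.0126500) = 1.9337284

1.93373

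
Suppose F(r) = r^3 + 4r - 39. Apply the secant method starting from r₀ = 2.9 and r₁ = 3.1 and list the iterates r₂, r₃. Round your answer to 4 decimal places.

F(2.9) = -3.011000, F(3.1) = 3.191000
r₂ = 3.100000 − 3.191000·(3.100000 − 2.900000) / (3.191000 − (-3.011000)) = 3.100000 − (0.638200)/(6.202000) = 2.997098
F(2.997098) = -0.089895
r₃ = 2.997098 − (-0.089895)·(2.997098 − 3.100000) / (-0.089895 − 3.191000) = 2.997098 − (0.009250)/(-3.280895) = 2.999917

2.9971, 2.9999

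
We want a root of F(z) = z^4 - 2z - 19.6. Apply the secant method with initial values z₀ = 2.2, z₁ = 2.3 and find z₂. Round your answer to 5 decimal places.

F(2.2) = -0.5744000, F(2.3) = 3.7841000
z₂ = 2.3000000 − 3.7841000·(2.3000000 − 2.2000000) / (3.7841000 − (-0.5744000)) = 2.3000000 − (0.3784100)/(4.3585000) = 2.2131788

2.21318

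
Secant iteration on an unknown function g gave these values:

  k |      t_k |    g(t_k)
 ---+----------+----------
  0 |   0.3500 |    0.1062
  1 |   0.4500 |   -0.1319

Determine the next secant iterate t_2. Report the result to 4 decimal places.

t_2 = 0.4500 − (-0.1319)·(0.4500 − 0.3500) / (-0.1319 − 0.1062)
   = 0.4500 − (-0.013190)/(-0.238100) = 0.394603

0.3946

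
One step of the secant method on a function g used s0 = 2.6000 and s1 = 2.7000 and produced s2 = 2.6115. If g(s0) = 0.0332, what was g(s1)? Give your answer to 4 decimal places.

-0.2555

The secant line through (2.6000, 0.0332) and (2.7000, g(s1)) crosses zero at s2 = 2.6115.
So (2.6000, 0.0332), (2.7000, g(s1)), (2.6115, 0) are collinear:
g(s1) = 0.0332 · (2.7000 − 2.6115) / (2.6000 − 2.6115) = 0.0332 · (0.088500)/(-0.011500) = -0.255496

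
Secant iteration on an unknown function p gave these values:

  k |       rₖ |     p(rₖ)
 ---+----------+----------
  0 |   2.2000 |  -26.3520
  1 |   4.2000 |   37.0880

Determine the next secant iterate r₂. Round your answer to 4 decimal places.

r₂ = 4.2000 − 37.0880·(4.2000 − 2.2000) / (37.0880 − (-26.3520))
   = 4.2000 − (74.176000)/(63.440000) = 3.030769

3.0308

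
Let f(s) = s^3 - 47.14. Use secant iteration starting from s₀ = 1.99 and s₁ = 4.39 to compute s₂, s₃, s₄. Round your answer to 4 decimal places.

3.2181, 3.5338, 3.6218

f(1.99) = -39.259401, f(4.39) = 37.464519
s₂ = 4.390000 − 37.464519·(4.390000 − 1.990000) / (37.464519 − (-39.259401)) = 4.390000 − (89.914846)/(76.723920) = 3.218073
f(3.218073) = -13.813661
s₃ = 3.218073 − (-13.813661)·(3.218073 − 4.390000) / (-13.813661 − 37.464519) = 3.218073 − (16.188604)/(-51.278180) = 3.533774
f(3.533774) = -3.011773
s₄ = 3.533774 − (-3.011773)·(3.533774 − 3.218073) / (-3.011773 − (-13.813661)) = 3.533774 − (-0.950821)/(10.801888) = 3.621798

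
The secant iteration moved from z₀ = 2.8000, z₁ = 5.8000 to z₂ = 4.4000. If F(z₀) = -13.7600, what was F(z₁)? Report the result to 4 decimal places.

The secant line through (2.8000, -13.7600) and (5.8000, F(z₁)) crosses zero at z₂ = 4.4000.
So (2.8000, -13.7600), (5.8000, F(z₁)), (4.4000, 0) are collinear:
F(z₁) = -13.7600 · (5.8000 − 4.4000) / (2.8000 − 4.4000) = -13.7600 · (1.400000)/(-1.600000) = 12.040000

12.0400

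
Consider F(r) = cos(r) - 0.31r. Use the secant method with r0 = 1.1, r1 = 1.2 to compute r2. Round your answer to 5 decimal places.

1.19211

F(1.1) = 0.1125961, F(1.2) = -0.0096422
r2 = 1.2000000 − (-0.0096422)·(1.2000000 − 1.1000000) / (-0.0096422 − 0.1125961) = 1.2000000 − (-0.0009642)/(-0.1222384) = 1.1921119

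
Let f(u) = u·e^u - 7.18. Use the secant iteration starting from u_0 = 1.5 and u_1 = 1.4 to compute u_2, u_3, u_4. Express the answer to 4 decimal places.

f(1.5) = -0.457466, f(1.4) = -1.502720
u_2 = 1.400000 − (-1.502720)·(1.400000 − 1.500000) / (-1.502720 − (-0.457466)) = 1.400000 − (0.150272)/(-1.045254) = 1.543766
f(1.543766) = 0.048207
u_3 = 1.543766 − 0.048207·(1.543766 − 1.400000) / (0.048207 − (-1.502720)) = 1.543766 − (0.006931)/(1.550927) = 1.539297
f(1.539297) = -0.004851
u_4 = 1.539297 − (-0.004851)·(1.539297 − 1.543766) / (-0.004851 − 0.048207) = 1.539297 − (0.000022)/(-0.053058) = 1.539706

1.5438, 1.5393, 1.5397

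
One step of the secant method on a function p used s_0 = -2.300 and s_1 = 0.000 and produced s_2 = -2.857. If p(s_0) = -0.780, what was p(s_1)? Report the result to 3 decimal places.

The secant line through (-2.300, -0.780) and (0.000, p(s_1)) crosses zero at s_2 = -2.857.
So (-2.300, -0.780), (0.000, p(s_1)), (-2.857, 0) are collinear:
p(s_1) = -0.780 · (0.000 − (-2.857)) / (-2.300 − (-2.857)) = -0.780 · (2.85700)/(0.55700) = -4.00083

-4.001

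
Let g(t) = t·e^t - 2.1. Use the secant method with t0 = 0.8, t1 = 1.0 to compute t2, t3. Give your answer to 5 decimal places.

0.86815, 0.87457

g(0.8) = -0.3195673, g(1.0) = 0.6182818
t2 = 1.0000000 − 0.6182818·(1.0000000 − 0.8000000) / (0.6182818 − (-0.3195673)) = 1.0000000 − (0.1236564)/(0.9378491) = 0.8681490
g(0.8681490) = -0.0316379
t3 = 0.8681490 − (-0.0316379)·(0.8681490 − 1.0000000) / (-0.0316379 − 0.6182818) = 0.8681490 − (0.0041715)/(-0.6499198) = 0.8745674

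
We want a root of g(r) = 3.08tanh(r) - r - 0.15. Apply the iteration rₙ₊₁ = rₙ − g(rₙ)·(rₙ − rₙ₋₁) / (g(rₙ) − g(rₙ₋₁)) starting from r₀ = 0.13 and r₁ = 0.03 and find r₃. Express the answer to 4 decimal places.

g(0.13) = 0.118160, g(0.03) = -0.087628
r₂ = 0.030000 − (-0.087628)·(0.030000 − 0.130000) / (-0.087628 − 0.118160) = 0.030000 − (0.008763)/(-0.205787) = 0.072582
g(0.072582) = 0.000578
r₃ = 0.072582 − 0.000578·(0.072582 − 0.030000) / (0.000578 − (-0.087628)) = 0.072582 − (0.000025)/(0.088206) = 0.072303

0.0723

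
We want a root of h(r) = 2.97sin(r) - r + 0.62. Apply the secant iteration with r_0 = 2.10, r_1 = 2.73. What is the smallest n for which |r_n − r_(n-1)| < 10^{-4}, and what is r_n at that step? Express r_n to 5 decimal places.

n = 5, r_n = 2.46941

h(2.10) = 1.0837318, h(2.73) = -0.9217937
r_2 = 2.7300000 − (-0.9217937)·(0.6300000)/(-2.0055255) = 2.4404350;  |Δ| = 0.2895650
h(2.4404350) = 0.0955200
r_3 = 2.4404350 − 0.0955200·(-0.2895650)/(1.0173136) = 2.4676235;  |Δ| = 0.0271885
h(2.4676235) = 0.0059303
r_4 = 2.4676235 − 0.0059303·(0.0271885)/(-0.0895897) = 2.4694232;  |Δ| = 0.0017997
h(2.4694232) = -0.0000489
r_5 = 2.4694232 − (-0.0000489)·(0.0017997)/(-0.0059792) = 2.4694085;  |Δ| = 0.0000147
|r_5 − r_4| = 0.0000147 < 10^{-4}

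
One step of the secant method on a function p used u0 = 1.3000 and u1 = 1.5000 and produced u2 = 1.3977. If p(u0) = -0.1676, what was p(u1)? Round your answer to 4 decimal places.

0.1755

The secant line through (1.3000, -0.1676) and (1.5000, p(u1)) crosses zero at u2 = 1.3977.
So (1.3000, -0.1676), (1.5000, p(u1)), (1.3977, 0) are collinear:
p(u1) = -0.1676 · (1.5000 − 1.3977) / (1.3000 − 1.3977) = -0.1676 · (0.102300)/(-0.097700) = 0.175491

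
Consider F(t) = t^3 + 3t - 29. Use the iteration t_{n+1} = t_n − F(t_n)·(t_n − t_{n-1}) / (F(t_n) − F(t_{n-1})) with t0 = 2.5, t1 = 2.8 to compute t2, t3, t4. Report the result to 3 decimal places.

2.744, 2.748, 2.748

F(2.5) = -5.87500, F(2.8) = 1.35200
t2 = 2.80000 − 1.35200·(2.80000 − 2.50000) / (1.35200 − (-5.87500)) = 2.80000 − (0.40560)/(7.22700) = 2.74388
F(2.74388) = -0.11010
t3 = 2.74388 − (-0.11010)·(2.74388 − 2.80000) / (-0.11010 − 1.35200) = 2.74388 − (0.00618)/(-1.46210) = 2.74810
F(2.74810) = -0.00182
t4 = 2.74810 − (-0.00182)·(2.74810 − 2.74388) / (-0.00182 − (-0.11010)) = 2.74810 − (-0.00001)/(0.10828) = 2.74817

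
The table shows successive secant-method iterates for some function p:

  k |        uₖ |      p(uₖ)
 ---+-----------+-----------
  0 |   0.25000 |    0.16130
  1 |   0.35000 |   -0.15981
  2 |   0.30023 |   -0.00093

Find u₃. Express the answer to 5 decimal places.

u₃ = 0.30023 − (-0.00093)·(0.30023 − 0.35000) / (-0.00093 − (-0.15981))
   = 0.30023 − (0.0000463)/(0.1588800) = 0.2999387

0.29994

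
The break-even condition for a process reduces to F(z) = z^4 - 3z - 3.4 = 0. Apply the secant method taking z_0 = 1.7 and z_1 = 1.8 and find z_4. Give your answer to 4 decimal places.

1.7088

F(1.7) = -0.147900, F(1.8) = 1.697600
z_2 = 1.800000 − 1.697600·(1.800000 − 1.700000) / (1.697600 − (-0.147900)) = 1.800000 − (0.169760)/(1.845500) = 1.708014
F(1.708014) = -0.013332
z_3 = 1.708014 − (-0.013332)·(1.708014 − 1.800000) / (-0.013332 − 1.697600) = 1.708014 − (0.001226)/(-1.710932) = 1.708731
F(1.708731) = -0.001187
z_4 = 1.708731 − (-0.001187)·(1.708731 − 1.708014) / (-0.001187 − (-0.013332)) = 1.708731 − (-0.000001)/(0.012145) = 1.708801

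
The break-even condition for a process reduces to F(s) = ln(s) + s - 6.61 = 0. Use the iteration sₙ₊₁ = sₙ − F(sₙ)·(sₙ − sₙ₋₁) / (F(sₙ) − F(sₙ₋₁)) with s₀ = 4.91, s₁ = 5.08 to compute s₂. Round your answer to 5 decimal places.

F(4.91) = -0.1087261, F(5.08) = 0.0953113
s₂ = 5.0800000 − 0.0953113·(5.0800000 − 4.9100000) / (0.0953113 − (-0.1087261)) = 5.0800000 − (0.0162029)/(0.2040373) = 5.0005885

5.00059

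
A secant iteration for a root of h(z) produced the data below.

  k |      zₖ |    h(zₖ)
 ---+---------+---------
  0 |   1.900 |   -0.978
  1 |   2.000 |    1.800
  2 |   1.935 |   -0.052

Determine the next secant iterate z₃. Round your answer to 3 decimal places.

z₃ = 1.935 − (-0.052)·(1.935 − 2.000) / (-0.052 − 1.800)
   = 1.935 − (0.00338)/(-1.85200) = 1.93683

1.937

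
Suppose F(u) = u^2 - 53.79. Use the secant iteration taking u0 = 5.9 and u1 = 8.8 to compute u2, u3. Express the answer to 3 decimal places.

F(5.9) = -18.98000, F(8.8) = 23.65000
u2 = 8.80000 − 23.65000·(8.80000 − 5.90000) / (23.65000 − (-18.98000)) = 8.80000 − (68.58500)/(42.63000) = 7.19116
F(7.19116) = -2.07727
u3 = 7.19116 − (-2.07727)·(7.19116 − 8.80000) / (-2.07727 − 23.65000) = 7.19116 − (3.34200)/(-25.72727) = 7.32106

7.191, 7.321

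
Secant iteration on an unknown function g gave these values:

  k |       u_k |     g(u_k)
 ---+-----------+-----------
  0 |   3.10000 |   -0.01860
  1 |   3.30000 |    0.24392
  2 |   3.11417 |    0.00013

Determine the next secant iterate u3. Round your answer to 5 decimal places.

u3 = 3.11417 − 0.00013·(3.11417 − 3.30000) / (0.00013 − 0.24392)
   = 3.11417 − (-0.0000242)/(-0.2437900) = 3.1140709

3.11407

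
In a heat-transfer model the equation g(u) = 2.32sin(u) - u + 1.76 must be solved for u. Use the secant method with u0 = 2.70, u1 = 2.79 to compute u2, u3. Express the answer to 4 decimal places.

2.7164, 2.7166

g(2.70) = 0.051521, g(2.79) = -0.231007
u2 = 2.790000 − (-0.231007)·(2.790000 − 2.700000) / (-0.231007 − 0.051521) = 2.790000 − (-0.020791)/(-0.282528) = 2.716412
g(2.716412) = 0.000553
u3 = 2.716412 − 0.000553·(2.716412 − 2.790000) / (0.000553 − (-0.231007)) = 2.716412 − (-0.000041)/(0.231561) = 2.716588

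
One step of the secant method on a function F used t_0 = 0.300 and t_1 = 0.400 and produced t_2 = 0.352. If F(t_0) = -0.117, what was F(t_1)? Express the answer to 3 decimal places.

0.108

The secant line through (0.300, -0.117) and (0.400, F(t_1)) crosses zero at t_2 = 0.352.
So (0.300, -0.117), (0.400, F(t_1)), (0.352, 0) are collinear:
F(t_1) = -0.117 · (0.400 − 0.352) / (0.300 − 0.352) = -0.117 · (0.04800)/(-0.05200) = 0.10800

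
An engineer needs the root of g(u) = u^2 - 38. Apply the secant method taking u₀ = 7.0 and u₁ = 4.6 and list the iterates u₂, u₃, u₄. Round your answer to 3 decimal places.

g(7.0) = 11.00000, g(4.6) = -16.84000
u₂ = 4.60000 − (-16.84000)·(4.60000 − 7.00000) / (-16.84000 − 11.00000) = 4.60000 − (40.41600)/(-27.84000) = 6.05172
g(6.05172) = -1.37663
u₃ = 6.05172 − (-1.37663)·(6.05172 − 4.60000) / (-1.37663 − (-16.84000)) = 6.05172 − (-1.99849)/(15.46337) = 6.18096
g(6.18096) = 0.20432
u₄ = 6.18096 − 0.20432·(6.18096 − 6.05172) / (0.20432 − (-1.37663)) = 6.18096 − (0.02641)/(1.58096) = 6.16426

6.052, 6.181, 6.164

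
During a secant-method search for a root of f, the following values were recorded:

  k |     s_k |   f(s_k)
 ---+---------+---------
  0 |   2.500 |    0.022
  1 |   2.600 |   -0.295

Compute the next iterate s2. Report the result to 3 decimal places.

s2 = 2.600 − (-0.295)·(2.600 − 2.500) / (-0.295 − 0.022)
   = 2.600 − (-0.02950)/(-0.31700) = 2.50694

2.507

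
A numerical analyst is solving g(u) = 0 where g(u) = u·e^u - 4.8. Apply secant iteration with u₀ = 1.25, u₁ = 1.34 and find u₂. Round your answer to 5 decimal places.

1.30213

g(1.25) = -0.4370713, g(1.34) = 0.3175183
u₂ = 1.3400000 − 0.3175183·(1.3400000 − 1.2500000) / (0.3175183 − (-0.4370713)) = 1.3400000 − (0.0285766)/(0.7545896) = 1.3021296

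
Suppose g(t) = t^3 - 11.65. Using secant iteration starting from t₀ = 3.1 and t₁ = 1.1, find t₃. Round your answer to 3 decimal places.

g(3.1) = 18.14100, g(1.1) = -10.31900
t₂ = 1.10000 − (-10.31900)·(1.10000 − 3.10000) / (-10.31900 − 18.14100) = 1.10000 − (20.63800)/(-28.46000) = 1.82516
g(1.82516) = -5.57003
t₃ = 1.82516 − (-5.57003)·(1.82516 − 1.10000) / (-5.57003 − (-10.31900)) = 1.82516 − (-4.03915)/(4.74897) = 2.67569

2.676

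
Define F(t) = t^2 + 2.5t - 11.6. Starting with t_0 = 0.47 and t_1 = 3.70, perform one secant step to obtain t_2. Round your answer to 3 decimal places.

F(0.47) = -10.20410, F(3.70) = 11.34000
t_2 = 3.70000 − 11.34000·(3.70000 − 0.47000) / (11.34000 − (-10.20410)) = 3.70000 − (36.62820)/(21.54410) = 1.99985

2.000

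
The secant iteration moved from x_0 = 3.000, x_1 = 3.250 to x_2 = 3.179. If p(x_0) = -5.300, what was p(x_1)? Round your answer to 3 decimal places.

2.102

The secant line through (3.000, -5.300) and (3.250, p(x_1)) crosses zero at x_2 = 3.179.
So (3.000, -5.300), (3.250, p(x_1)), (3.179, 0) are collinear:
p(x_1) = -5.300 · (3.250 − 3.179) / (3.000 − 3.179) = -5.300 · (0.07100)/(-0.17900) = 2.10223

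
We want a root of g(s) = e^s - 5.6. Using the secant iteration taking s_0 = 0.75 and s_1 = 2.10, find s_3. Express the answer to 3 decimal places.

1.687

g(0.75) = -3.48300, g(2.10) = 2.56617
s_2 = 2.10000 − 2.56617·(2.10000 − 0.75000) / (2.56617 − (-3.48300)) = 2.10000 − (3.46433)/(6.04917) = 1.52730
g(1.52730) = -0.99425
s_3 = 1.52730 − (-0.99425)·(1.52730 − 2.10000) / (-0.99425 − 2.56617) = 1.52730 − (0.56940)/(-3.56042) = 1.68723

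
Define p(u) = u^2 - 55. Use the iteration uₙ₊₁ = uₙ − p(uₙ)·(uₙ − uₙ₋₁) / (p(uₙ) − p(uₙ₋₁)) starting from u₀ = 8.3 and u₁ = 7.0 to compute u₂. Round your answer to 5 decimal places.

p(8.3) = 13.8900000, p(7.0) = -6.0000000
u₂ = 7.0000000 − (-6.0000000)·(7.0000000 − 8.3000000) / (-6.0000000 − 13.8900000) = 7.0000000 − (7.8000000)/(-19.8900000) = 7.3921569

7.39216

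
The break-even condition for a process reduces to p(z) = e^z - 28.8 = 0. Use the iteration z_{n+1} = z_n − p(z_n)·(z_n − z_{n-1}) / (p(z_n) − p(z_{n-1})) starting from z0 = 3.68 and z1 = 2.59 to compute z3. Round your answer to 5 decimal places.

p(3.68) = 10.8463941, p(2.59) = -15.4702284
z2 = 2.5900000 − (-15.4702284)·(2.5900000 − 3.6800000) / (-15.4702284 − 10.8463941) = 2.5900000 − (16.8625490)/(-26.3166225) = 3.2307566
p(3.2307566) = -3.5012098
z3 = 3.2307566 − (-3.5012098)·(3.2307566 − 2.5900000) / (-3.5012098 − (-15.4702284)) = 3.2307566 − (-2.2434232)/(11.9690186) = 3.4181924

3.41819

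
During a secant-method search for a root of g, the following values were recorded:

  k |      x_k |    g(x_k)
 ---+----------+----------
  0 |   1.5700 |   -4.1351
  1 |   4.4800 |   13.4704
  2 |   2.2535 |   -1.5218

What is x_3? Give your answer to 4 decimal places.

2.4795

x_3 = 2.2535 − (-1.5218)·(2.2535 − 4.4800) / (-1.5218 − 13.4704)
   = 2.2535 − (3.388288)/(-14.992200) = 2.479503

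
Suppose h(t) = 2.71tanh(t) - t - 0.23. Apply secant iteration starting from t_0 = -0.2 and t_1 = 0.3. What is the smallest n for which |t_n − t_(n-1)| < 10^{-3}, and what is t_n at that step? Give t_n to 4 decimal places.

h(-0.2) = -0.564887, h(0.3) = 0.259457
t_2 = 0.300000 − 0.259457·(0.500000)/(0.824344) = 0.142628;  |Δ| = 0.157372
h(0.142628) = 0.011294
t_3 = 0.142628 − 0.011294·(-0.157372)/(-0.248163) = 0.135466;  |Δ| = 0.007162
h(0.135466) = -0.000583
t_4 = 0.135466 − (-0.000583)·(-0.007162)/(-0.011877) = 0.135817;  |Δ| = 0.000351
|t_4 − t_3| = 0.000351 < 10^{-3}

n = 4, t_n = 0.1358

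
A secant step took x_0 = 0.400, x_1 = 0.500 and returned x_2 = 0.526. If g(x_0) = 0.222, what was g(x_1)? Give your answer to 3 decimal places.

0.046

The secant line through (0.400, 0.222) and (0.500, g(x_1)) crosses zero at x_2 = 0.526.
So (0.400, 0.222), (0.500, g(x_1)), (0.526, 0) are collinear:
g(x_1) = 0.222 · (0.500 − 0.526) / (0.400 − 0.526) = 0.222 · (-0.02600)/(-0.12600) = 0.04581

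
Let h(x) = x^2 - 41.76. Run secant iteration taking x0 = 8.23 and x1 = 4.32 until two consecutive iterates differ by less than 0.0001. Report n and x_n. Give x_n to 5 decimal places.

h(8.23) = 25.9729000, h(4.32) = -23.0976000
x2 = 4.3200000 − (-23.0976000)·(-3.9100000)/(-49.0705000) = 6.1604462;  |Δ| = 1.8404462
h(6.1604462) = -3.8089024
x3 = 6.1604462 − (-3.8089024)·(1.8404462)/(19.2886976) = 6.5238756;  |Δ| = 0.3634294
h(6.5238756) = 0.8009532
x4 = 6.5238756 − 0.8009532·(0.3634294)/(4.6098557) = 6.4607305;  |Δ| = 0.0631451
h(6.4607305) = -0.0189615
x5 = 6.4607305 − (-0.0189615)·(-0.0631451)/(-0.8199147) = 6.4621908;  |Δ| = 0.0014603
h(6.4621908) = -0.0000901
x6 = 6.4621908 − (-0.0000901)·(0.0014603)/(0.0188714) = 6.4621978;  |Δ| = 0.0000070
|x6 − x5| = 0.0000070 < 0.0001

n = 6, x_n = 6.46220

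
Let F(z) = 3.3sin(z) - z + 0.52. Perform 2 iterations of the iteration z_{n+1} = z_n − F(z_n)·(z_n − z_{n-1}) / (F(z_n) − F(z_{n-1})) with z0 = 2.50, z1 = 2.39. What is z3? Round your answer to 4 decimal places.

2.4986

F(2.50) = -0.005042, F(2.39) = 0.383251
z2 = 2.390000 − 0.383251·(2.390000 − 2.500000) / (0.383251 − (-0.005042)) = 2.390000 − (-0.042158)/(0.388293) = 2.498572
F(2.498572) = 0.000161
z3 = 2.498572 − 0.000161·(2.498572 − 2.390000) / (0.000161 − 0.383251) = 2.498572 − (0.000017)/(-0.383090) = 2.498617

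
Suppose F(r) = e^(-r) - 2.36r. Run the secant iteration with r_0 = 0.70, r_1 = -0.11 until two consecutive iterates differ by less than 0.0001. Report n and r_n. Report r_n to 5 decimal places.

n = 5, r_n = 0.31060

F(0.70) = -1.1554147, F(-0.11) = 1.3758781
r_2 = -0.1100000 − 1.3758781·(-0.8100000)/(2.5312928) = 0.3302735;  |Δ| = 0.4402735
F(0.3302735) = -0.0607185
r_3 = 0.3302735 − (-0.0607185)·(0.4402735)/(-1.4365965) = 0.3116652;  |Δ| = 0.0186084
F(0.3116652) = -0.0033031
r_4 = 0.3116652 − (-0.0033031)·(-0.0186084)/(0.0574153) = 0.3105946;  |Δ| = 0.0010705
F(0.3105946) = 0.0000077
r_5 = 0.3105946 − 0.0000077·(-0.0010705)/(0.0033108) = 0.3105971;  |Δ| = 0.0000025
|r_5 − r_4| = 0.0000025 < 0.0001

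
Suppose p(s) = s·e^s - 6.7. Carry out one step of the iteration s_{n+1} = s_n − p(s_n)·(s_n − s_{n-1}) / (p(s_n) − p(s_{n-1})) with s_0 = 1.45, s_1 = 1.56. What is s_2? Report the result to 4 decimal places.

1.4959

p(1.45) = -0.518484, p(1.56) = 0.723761
s_2 = 1.560000 − 0.723761·(1.560000 − 1.450000) / (0.723761 − (-0.518484)) = 1.560000 − (0.079614)/(1.242245) = 1.495911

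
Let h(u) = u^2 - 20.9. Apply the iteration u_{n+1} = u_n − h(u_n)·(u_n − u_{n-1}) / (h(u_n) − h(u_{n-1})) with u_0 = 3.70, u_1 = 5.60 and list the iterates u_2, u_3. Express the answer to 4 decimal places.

4.4753, 4.5618

h(3.70) = -7.210000, h(5.60) = 10.460000
u_2 = 5.600000 − 10.460000·(5.600000 − 3.700000) / (10.460000 − (-7.210000)) = 5.600000 − (19.874000)/(17.670000) = 4.475269
h(4.475269) = -0.871969
u_3 = 4.475269 − (-0.871969)·(4.475269 − 5.600000) / (-0.871969 − 10.460000) = 4.475269 − (0.980731)/(-11.331969) = 4.561814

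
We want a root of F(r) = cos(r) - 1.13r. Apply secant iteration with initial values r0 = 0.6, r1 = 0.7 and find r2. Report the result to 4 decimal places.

0.6849

F(0.6) = 0.147336, F(0.7) = -0.026158
r2 = 0.700000 − (-0.026158)·(0.700000 − 0.600000) / (-0.026158 − 0.147336) = 0.700000 − (-0.002616)/(-0.173493) = 0.684923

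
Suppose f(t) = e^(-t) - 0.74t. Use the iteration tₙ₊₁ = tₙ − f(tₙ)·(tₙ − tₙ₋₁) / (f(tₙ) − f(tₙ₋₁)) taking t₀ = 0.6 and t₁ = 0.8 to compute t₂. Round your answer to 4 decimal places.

f(0.6) = 0.104812, f(0.8) = -0.142671
t₂ = 0.800000 − (-0.142671)·(0.800000 − 0.600000) / (-0.142671 − 0.104812) = 0.800000 − (-0.028534)/(-0.247483) = 0.684702

0.6847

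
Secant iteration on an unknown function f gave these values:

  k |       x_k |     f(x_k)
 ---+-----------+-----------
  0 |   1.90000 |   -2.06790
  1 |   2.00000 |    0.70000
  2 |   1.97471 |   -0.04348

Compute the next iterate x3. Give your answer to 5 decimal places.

x3 = 1.97471 − (-0.04348)·(1.97471 − 2.00000) / (-0.04348 − 0.70000)
   = 1.97471 − (0.0010996)/(-0.7434800) = 1.9761890

1.97619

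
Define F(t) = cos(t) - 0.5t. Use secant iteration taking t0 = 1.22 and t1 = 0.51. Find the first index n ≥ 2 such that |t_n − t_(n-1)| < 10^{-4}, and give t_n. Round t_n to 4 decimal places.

F(1.22) = -0.266354, F(0.51) = 0.617745
t2 = 0.510000 − 0.617745·(-0.710000)/(0.884099) = 1.006097;  |Δ| = 0.496097
F(1.006097) = 0.032114
t3 = 1.006097 − 0.032114·(0.496097)/(-0.585631) = 1.033301;  |Δ| = 0.027204
F(1.033301) = -0.004664
t4 = 1.033301 − (-0.004664)·(0.027204)/(-0.036778) = 1.029851;  |Δ| = 0.003450
F(1.029851) = 0.000021
t5 = 1.029851 − 0.000021·(-0.003450)/(0.004685) = 1.029867;  |Δ| = 0.000016
|t5 − t4| = 0.000016 < 10^{-4}

n = 5, t_n = 1.0299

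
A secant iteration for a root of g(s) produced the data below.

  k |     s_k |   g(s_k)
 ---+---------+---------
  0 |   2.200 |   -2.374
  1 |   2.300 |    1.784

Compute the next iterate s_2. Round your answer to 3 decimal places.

2.257

s_2 = 2.300 − 1.784·(2.300 − 2.200) / (1.784 − (-2.374))
   = 2.300 − (0.17840)/(4.15800) = 2.25709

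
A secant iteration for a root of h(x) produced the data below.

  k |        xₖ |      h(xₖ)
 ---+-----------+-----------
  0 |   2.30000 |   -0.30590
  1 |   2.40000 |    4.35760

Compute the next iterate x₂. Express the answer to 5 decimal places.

x₂ = 2.40000 − 4.35760·(2.40000 − 2.30000) / (4.35760 − (-0.30590))
   = 2.40000 − (0.4357600)/(4.6635000) = 2.3065595

2.30656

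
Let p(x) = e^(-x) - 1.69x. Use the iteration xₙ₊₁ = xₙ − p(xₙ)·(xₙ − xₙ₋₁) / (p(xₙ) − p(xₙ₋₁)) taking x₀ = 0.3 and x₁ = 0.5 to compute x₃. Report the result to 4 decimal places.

0.3976

p(0.3) = 0.233818, p(0.5) = -0.238469
x₂ = 0.500000 − (-0.238469)·(0.500000 − 0.300000) / (-0.238469 − 0.233818) = 0.500000 − (-0.047694)/(-0.472288) = 0.399015
p(0.399015) = -0.003355
x₃ = 0.399015 − (-0.003355)·(0.399015 − 0.500000) / (-0.003355 − (-0.238469)) = 0.399015 − (0.000339)/(0.235114) = 0.397574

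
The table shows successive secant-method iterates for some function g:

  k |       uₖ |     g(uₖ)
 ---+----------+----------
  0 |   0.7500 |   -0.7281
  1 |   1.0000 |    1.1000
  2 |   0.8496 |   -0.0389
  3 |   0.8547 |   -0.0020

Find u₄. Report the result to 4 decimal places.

u₄ = 0.8547 − (-0.0020)·(0.8547 − 0.8496) / (-0.0020 − (-0.0389))
   = 0.8547 − (-0.000010)/(0.036900) = 0.854976

0.8550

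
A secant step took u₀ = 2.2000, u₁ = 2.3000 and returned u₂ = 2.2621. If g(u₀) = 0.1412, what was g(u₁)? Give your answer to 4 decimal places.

The secant line through (2.2000, 0.1412) and (2.3000, g(u₁)) crosses zero at u₂ = 2.2621.
So (2.2000, 0.1412), (2.3000, g(u₁)), (2.2621, 0) are collinear:
g(u₁) = 0.1412 · (2.3000 − 2.2621) / (2.2000 − 2.2621) = 0.1412 · (0.037900)/(-0.062100) = -0.086175

-0.0862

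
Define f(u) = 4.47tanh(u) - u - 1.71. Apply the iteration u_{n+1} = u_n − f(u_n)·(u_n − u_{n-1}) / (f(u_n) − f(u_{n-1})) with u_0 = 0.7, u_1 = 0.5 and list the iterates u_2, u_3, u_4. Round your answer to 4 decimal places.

0.5662, 0.5600, 0.5597

f(0.7) = 0.291524, f(0.5) = -0.144336
u_2 = 0.500000 − (-0.144336)·(0.500000 − 0.700000) / (-0.144336 − 0.291524) = 0.500000 − (0.028867)/(-0.435860) = 0.566231
f(0.566231) = 0.015027
u_3 = 0.566231 − 0.015027·(0.566231 − 0.500000) / (0.015027 − (-0.144336)) = 0.566231 − (0.000995)/(0.159363) = 0.559985
f(0.559985) = 0.000625
u_4 = 0.559985 − 0.000625·(0.559985 − 0.566231) / (0.000625 − 0.015027) = 0.559985 − (-0.000004)/(-0.014402) = 0.559714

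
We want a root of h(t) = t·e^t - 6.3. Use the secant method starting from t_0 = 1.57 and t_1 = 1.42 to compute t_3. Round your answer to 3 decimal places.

1.461

h(1.57) = 1.24644, h(1.42) = -0.42529
t_2 = 1.42000 − (-0.42529)·(1.42000 − 1.57000) / (-0.42529 − 1.24644) = 1.42000 − (0.06379)/(-1.67173) = 1.45816
h(1.45816) = -0.03276
t_3 = 1.45816 − (-0.03276)·(1.45816 − 1.42000) / (-0.03276 − (-0.42529)) = 1.45816 − (-0.00125)/(0.39253) = 1.46135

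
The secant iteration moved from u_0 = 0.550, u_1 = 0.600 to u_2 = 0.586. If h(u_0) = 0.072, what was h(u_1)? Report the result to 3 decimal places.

The secant line through (0.550, 0.072) and (0.600, h(u_1)) crosses zero at u_2 = 0.586.
So (0.550, 0.072), (0.600, h(u_1)), (0.586, 0) are collinear:
h(u_1) = 0.072 · (0.600 − 0.586) / (0.550 − 0.586) = 0.072 · (0.01400)/(-0.03600) = -0.02800

-0.028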